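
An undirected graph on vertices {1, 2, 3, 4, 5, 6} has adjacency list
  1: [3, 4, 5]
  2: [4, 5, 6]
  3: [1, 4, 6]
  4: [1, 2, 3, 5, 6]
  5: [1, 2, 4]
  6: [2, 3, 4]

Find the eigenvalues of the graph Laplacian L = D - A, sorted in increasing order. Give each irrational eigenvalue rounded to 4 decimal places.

[0, 2.3820, 2.3820, 4.6180, 4.6180, 6]

Each diagonal entry of L is the vertex degree and each off-diagonal entry is -1 where an edge is present, 0 otherwise; in the order [1, 2, 3, 4, 5, 6] the diagonal is [3, 3, 3, 5, 3, 3]. L is symmetric positive semidefinite, so every eigenvalue is real and nonnegative. The single zero eigenvalue shows the graph is connected.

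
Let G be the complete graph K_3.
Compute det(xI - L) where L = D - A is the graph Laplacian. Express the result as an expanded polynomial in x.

The graph has 3 vertices and degree multiset [2, 2, 2]; D is the diagonal matrix of degrees and L = D - A. The eigenvalues of L are [0, 3, 3]; the characteristic polynomial is the product of (x - lambda_i), which multiplies out to x^3 - 6x^2 + 9x. The coefficient of x^2 equals -trace(L) = -6, matching the sum of degrees.

x^3 - 6x^2 + 9x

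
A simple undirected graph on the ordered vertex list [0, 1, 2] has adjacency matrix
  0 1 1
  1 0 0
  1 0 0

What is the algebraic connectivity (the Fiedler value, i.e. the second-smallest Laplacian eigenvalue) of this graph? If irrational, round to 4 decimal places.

1

With the vertex order [0, 1, 2], the degrees are [2, 1, 1], giving D = diag(2, 1, 1) and L = D - A. The smallest Laplacian eigenvalue is always 0. The next one, lambda_2 = 1, measures how hard the graph is to disconnect: larger values mean better connectivity. There is one zero in the spectrum, matching the 1 component.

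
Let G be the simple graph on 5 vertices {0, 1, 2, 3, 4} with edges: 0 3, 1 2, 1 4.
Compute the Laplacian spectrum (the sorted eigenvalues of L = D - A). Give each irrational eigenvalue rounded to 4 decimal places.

With the vertex order [0, 1, 2, 3, 4], the degrees are [1, 2, 1, 1, 1], giving D = diag(1, 2, 1, 1, 1) and L = D - A. Since every row of L sums to 0, the all-ones vector is in the kernel and 0 is an eigenvalue. The 2 zero eigenvalues correspond to the 2 connected components. There are 2 zeros in the spectrum, matching the 2 components. The eigenvalues sum to 6, which equals trace(L) = 2|E|.

[0, 0, 1, 2, 3]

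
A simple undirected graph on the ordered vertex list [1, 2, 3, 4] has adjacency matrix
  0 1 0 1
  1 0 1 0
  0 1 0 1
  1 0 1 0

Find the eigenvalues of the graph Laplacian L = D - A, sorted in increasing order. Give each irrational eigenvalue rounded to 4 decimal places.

[0, 2, 2, 4]

Each diagonal entry of L is the vertex degree and each off-diagonal entry is -1 where an edge is present, 0 otherwise; in the order [1, 2, 3, 4] the diagonal is [2, 2, 2, 2]. L is symmetric positive semidefinite, so every eigenvalue is real and nonnegative. The largest eigenvalue, 4, is at most the vertex count 4. There is one zero in the spectrum, matching the 1 component.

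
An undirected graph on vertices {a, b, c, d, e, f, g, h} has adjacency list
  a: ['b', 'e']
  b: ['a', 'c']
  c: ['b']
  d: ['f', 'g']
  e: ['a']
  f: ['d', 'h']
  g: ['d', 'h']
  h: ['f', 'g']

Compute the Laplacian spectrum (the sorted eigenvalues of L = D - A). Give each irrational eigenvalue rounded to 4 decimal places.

Each diagonal entry of L is the vertex degree and each off-diagonal entry is -1 where an edge is present, 0 otherwise; in the order [a, b, c, d, e, f, g, h] the diagonal is [2, 2, 1, 2, 1, 2, 2, 2]. The multiplicity of 0 as a Laplacian eigenvalue equals the number of connected components. The 2 zero eigenvalues correspond to the 2 connected components.

[0, 0, 0.5858, 2, 2, 2, 3.4142, 4]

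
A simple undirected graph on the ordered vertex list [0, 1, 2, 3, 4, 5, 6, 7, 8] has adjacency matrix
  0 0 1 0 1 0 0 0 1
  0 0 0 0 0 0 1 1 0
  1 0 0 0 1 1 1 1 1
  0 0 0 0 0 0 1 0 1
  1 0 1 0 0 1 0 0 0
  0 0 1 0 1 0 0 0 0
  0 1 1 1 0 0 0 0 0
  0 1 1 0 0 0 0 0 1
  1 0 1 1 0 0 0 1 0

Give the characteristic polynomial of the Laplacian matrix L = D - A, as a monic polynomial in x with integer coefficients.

Reading degrees in the order [0, 1, 2, 3, 4, 5, 6, 7, 8] gives [3, 2, 6, 2, 3, 2, 3, 3, 4]; set D = diag(3, 2, 6, 2, 3, 2, 3, 3, 4) and form L = D - A. L has integer entries, so p(x) = det(xI - L) has integer coefficients. Expanding the determinant yields x^9 - 28x^8 + 328x^7 - 2096x^6 + 7971x^5 - 18408x^4 + 25094x^3 - 18350x^2 + 5463x. The coefficient of x^8 equals -trace(L) = -28, matching the sum of degrees. There is one zero in the spectrum, matching the 1 component. The eigenvalues sum to 28, which equals trace(L) = 2|E|.

x^9 - 28x^8 + 328x^7 - 2096x^6 + 7971x^5 - 18408x^4 + 25094x^3 - 18350x^2 + 5463x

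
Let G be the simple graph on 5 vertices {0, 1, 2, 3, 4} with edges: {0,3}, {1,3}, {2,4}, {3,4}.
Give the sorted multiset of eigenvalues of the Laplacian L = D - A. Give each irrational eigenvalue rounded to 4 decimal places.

[0, 0.5188, 1, 2.3111, 4.1701]

With the vertex order [0, 1, 2, 3, 4], the degrees are [1, 1, 1, 3, 2], giving D = diag(1, 1, 1, 3, 2) and L = D - A. The multiplicity of 0 as a Laplacian eigenvalue equals the number of connected components. The single zero eigenvalue shows the graph is connected.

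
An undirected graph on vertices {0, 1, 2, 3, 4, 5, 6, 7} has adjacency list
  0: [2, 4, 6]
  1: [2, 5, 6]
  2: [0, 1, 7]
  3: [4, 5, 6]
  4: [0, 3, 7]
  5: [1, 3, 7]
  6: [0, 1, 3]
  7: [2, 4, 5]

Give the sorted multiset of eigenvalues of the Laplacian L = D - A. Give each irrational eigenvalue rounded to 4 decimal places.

[0, 2, 2, 2, 4, 4, 4, 6]

Each diagonal entry of L is the vertex degree and each off-diagonal entry is -1 where an edge is present, 0 otherwise; in the order [0, 1, 2, 3, 4, 5, 6, 7] the diagonal is [3, 3, 3, 3, 3, 3, 3, 3]. Diagonalising L (or applying a numerical eigensolver to the 8x8 matrix) gives the spectrum above. By the matrix-tree theorem the graph has (1/8) * product of the nonzero eigenvalues = 384 spanning trees.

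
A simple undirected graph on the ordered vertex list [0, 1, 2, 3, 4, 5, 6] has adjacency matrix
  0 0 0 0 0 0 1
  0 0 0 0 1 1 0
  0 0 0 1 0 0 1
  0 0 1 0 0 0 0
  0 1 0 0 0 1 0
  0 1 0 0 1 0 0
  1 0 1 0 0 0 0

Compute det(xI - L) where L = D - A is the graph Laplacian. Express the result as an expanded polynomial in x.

x^7 - 12x^6 + 55x^5 - 118x^4 + 114x^3 - 36x^2

Each diagonal entry of L is the vertex degree and each off-diagonal entry is -1 where an edge is present, 0 otherwise; in the order [0, 1, 2, 3, 4, 5, 6] the diagonal is [1, 2, 2, 1, 2, 2, 2]. L has integer entries, so p(x) = det(xI - L) has integer coefficients. Expanding the determinant yields x^7 - 12x^6 + 55x^5 - 118x^4 + 114x^3 - 36x^2. Since p(0) = det(-L) = 0, x divides p(x).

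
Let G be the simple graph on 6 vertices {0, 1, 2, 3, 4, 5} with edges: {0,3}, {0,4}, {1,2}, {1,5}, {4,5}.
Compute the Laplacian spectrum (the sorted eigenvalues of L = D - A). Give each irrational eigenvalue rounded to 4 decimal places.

With the vertex order [0, 1, 2, 3, 4, 5], the degrees are [2, 2, 1, 1, 2, 2], giving D = diag(2, 2, 1, 1, 2, 2) and L = D - A. Diagonalising L (or applying a numerical eigensolver to the 6x6 matrix) gives the spectrum above. The single zero eigenvalue shows the graph is connected. By the matrix-tree theorem the graph has (1/6) * product of the nonzero eigenvalues = 1 spanning tree.

[0, 0.2679, 1, 2, 3, 3.7321]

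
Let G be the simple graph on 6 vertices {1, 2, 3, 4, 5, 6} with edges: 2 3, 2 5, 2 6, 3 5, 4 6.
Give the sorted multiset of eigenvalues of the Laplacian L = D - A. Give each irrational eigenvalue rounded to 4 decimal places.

[0, 0, 0.5188, 2.3111, 3, 4.1701]

Each diagonal entry of L is the vertex degree and each off-diagonal entry is -1 where an edge is present, 0 otherwise; in the order [1, 2, 3, 4, 5, 6] the diagonal is [0, 3, 2, 1, 2, 2]. L is symmetric positive semidefinite, so every eigenvalue is real and nonnegative. The 2 zero eigenvalues correspond to the 2 connected components. There are 2 zeros in the spectrum, matching the 2 components.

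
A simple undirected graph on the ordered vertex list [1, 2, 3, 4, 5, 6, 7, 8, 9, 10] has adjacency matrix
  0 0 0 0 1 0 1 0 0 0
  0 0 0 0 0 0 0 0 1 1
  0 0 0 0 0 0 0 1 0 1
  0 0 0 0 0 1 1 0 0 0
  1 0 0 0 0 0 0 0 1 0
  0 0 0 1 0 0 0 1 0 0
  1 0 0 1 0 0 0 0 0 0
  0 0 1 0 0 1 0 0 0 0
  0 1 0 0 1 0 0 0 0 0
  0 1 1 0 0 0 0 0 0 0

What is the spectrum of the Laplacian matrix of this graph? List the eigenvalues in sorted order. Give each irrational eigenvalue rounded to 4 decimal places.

[0, 0.3820, 0.3820, 1.3820, 1.3820, 2.6180, 2.6180, 3.6180, 3.6180, 4]

Reading degrees in the order [1, 2, 3, 4, 5, 6, 7, 8, 9, 10] gives [2, 2, 2, 2, 2, 2, 2, 2, 2, 2]; set D = diag(2, 2, 2, 2, 2, 2, 2, 2, 2, 2) and form L = D - A. L is symmetric positive semidefinite, so every eigenvalue is real and nonnegative. By the matrix-tree theorem the graph has (1/10) * product of the nonzero eigenvalues = 10 spanning trees.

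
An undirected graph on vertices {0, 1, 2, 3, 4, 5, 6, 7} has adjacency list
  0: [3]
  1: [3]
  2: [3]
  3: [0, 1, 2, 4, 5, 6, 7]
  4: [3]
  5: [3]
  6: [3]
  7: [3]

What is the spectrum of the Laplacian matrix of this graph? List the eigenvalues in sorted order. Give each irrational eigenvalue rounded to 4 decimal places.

[0, 1, 1, 1, 1, 1, 1, 8]

With the vertex order [0, 1, 2, 3, 4, 5, 6, 7], the degrees are [1, 1, 1, 7, 1, 1, 1, 1], giving D = diag(1, 1, 1, 7, 1, 1, 1, 1) and L = D - A. L is symmetric positive semidefinite, so every eigenvalue is real and nonnegative. The single zero eigenvalue shows the graph is connected. The eigenvalues sum to 14, which equals trace(L) = 2|E|. The largest eigenvalue, 8, is at most the vertex count 8.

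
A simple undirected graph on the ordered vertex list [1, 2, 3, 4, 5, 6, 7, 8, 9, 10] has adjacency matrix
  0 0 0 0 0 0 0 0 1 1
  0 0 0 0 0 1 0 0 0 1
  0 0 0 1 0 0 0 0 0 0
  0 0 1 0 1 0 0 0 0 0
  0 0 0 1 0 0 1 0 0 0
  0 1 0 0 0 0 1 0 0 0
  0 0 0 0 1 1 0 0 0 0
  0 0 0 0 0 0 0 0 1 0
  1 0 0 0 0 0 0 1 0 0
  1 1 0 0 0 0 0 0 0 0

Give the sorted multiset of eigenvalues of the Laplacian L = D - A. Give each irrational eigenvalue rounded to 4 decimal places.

[0, 0.0979, 0.3820, 0.8244, 1.3820, 2, 2.6180, 3.1756, 3.6180, 3.9021]

Reading degrees in the order [1, 2, 3, 4, 5, 6, 7, 8, 9, 10] gives [2, 2, 1, 2, 2, 2, 2, 1, 2, 2]; set D = diag(2, 2, 1, 2, 2, 2, 2, 1, 2, 2) and form L = D - A. The multiplicity of 0 as a Laplacian eigenvalue equals the number of connected components. The eigenvalues sum to 18, which equals trace(L) = 2|E|. By the matrix-tree theorem the graph has (1/10) * product of the nonzero eigenvalues = 1 spanning tree.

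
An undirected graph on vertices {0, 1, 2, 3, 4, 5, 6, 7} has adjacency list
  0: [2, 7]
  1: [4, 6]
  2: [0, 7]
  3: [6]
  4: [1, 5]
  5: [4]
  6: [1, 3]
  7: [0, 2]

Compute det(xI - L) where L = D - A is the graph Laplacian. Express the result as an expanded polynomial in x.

With the vertex order [0, 1, 2, 3, 4, 5, 6, 7], the degrees are [2, 2, 2, 1, 2, 1, 2, 2], giving D = diag(2, 2, 2, 1, 2, 1, 2, 2) and L = D - A. Computing det(xI - L) by cofactor expansion (or equivalently via sum-over-permutations) gives x^8 - 14x^7 + 78x^6 - 218x^5 + 314x^4 - 210x^3 + 45x^2. Since p(0) = det(-L) = 0, x divides p(x).

x^8 - 14x^7 + 78x^6 - 218x^5 + 314x^4 - 210x^3 + 45x^2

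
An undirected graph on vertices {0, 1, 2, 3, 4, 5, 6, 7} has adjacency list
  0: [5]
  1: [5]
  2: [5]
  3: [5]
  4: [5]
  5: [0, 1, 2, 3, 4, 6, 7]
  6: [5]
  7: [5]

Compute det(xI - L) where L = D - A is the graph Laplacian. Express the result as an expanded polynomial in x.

Reading degrees in the order [0, 1, 2, 3, 4, 5, 6, 7] gives [1, 1, 1, 1, 1, 7, 1, 1]; set D = diag(1, 1, 1, 1, 1, 7, 1, 1) and form L = D - A. L has integer entries, so p(x) = det(xI - L) has integer coefficients. Expanding the determinant yields x^8 - 14x^7 + 63x^6 - 140x^5 + 175x^4 - 126x^3 + 49x^2 - 8x. Since p(0) = det(-L) = 0, x divides p(x). By the matrix-tree theorem the graph has (1/8) * product of the nonzero eigenvalues = 1 spanning tree.

x^8 - 14x^7 + 63x^6 - 140x^5 + 175x^4 - 126x^3 + 49x^2 - 8x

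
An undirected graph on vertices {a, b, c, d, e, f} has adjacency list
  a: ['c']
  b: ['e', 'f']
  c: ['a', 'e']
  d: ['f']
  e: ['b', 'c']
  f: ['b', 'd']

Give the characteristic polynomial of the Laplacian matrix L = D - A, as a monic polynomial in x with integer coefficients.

Each diagonal entry of L is the vertex degree and each off-diagonal entry is -1 where an edge is present, 0 otherwise; in the order [a, b, c, d, e, f] the diagonal is [1, 2, 2, 1, 2, 2]. L has integer entries, so p(x) = det(xI - L) has integer coefficients. Expanding the determinant yields x^6 - 10x^5 + 36x^4 - 56x^3 + 35x^2 - 6x. Since p(0) = det(-L) = 0, x divides p(x). By the matrix-tree theorem the graph has (1/6) * product of the nonzero eigenvalues = 1 spanning tree.

x^6 - 10x^5 + 36x^4 - 56x^3 + 35x^2 - 6x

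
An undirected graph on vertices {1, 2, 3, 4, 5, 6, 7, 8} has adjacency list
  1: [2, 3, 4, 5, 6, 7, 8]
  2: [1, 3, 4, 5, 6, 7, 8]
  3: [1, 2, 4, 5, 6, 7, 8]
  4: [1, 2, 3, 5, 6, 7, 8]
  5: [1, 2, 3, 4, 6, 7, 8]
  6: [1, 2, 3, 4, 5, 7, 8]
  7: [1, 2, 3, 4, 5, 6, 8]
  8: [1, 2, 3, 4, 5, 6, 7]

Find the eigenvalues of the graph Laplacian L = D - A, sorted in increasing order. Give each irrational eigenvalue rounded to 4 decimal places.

Reading degrees in the order [1, 2, 3, 4, 5, 6, 7, 8] gives [7, 7, 7, 7, 7, 7, 7, 7]; set D = diag(7, 7, 7, 7, 7, 7, 7, 7) and form L = D - A. Diagonalising L (or applying a numerical eigensolver to the 8x8 matrix) gives the spectrum above. The single zero eigenvalue shows the graph is connected. The eigenvalues sum to 56, which equals trace(L) = 2|E|.

[0, 8, 8, 8, 8, 8, 8, 8]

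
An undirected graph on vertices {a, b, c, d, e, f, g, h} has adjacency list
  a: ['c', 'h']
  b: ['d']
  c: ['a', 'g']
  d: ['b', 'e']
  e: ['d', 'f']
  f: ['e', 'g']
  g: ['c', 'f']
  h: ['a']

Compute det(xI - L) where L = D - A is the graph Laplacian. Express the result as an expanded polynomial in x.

Each diagonal entry of L is the vertex degree and each off-diagonal entry is -1 where an edge is present, 0 otherwise; in the order [a, b, c, d, e, f, g, h] the diagonal is [2, 1, 2, 2, 2, 2, 2, 1]. L has integer entries, so p(x) = det(xI - L) has integer coefficients. Expanding the determinant yields x^8 - 14x^7 + 78x^6 - 220x^5 + 330x^4 - 252x^3 + 84x^2 - 8x. The coefficient of x^7 equals -trace(L) = -14, matching the sum of degrees. The largest eigenvalue, 3.8478, is at most the vertex count 8. By the matrix-tree theorem the graph has (1/8) * product of the nonzero eigenvalues = 1 spanning tree.

x^8 - 14x^7 + 78x^6 - 220x^5 + 330x^4 - 252x^3 + 84x^2 - 8x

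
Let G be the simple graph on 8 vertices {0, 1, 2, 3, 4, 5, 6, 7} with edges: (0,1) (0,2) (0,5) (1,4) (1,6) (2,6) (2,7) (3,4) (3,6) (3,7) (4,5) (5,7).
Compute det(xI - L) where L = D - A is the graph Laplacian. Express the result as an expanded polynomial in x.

x^8 - 24x^7 + 240x^6 - 1296x^5 + 4080x^4 - 7488x^3 + 7424x^2 - 3072x

Reading degrees in the order [0, 1, 2, 3, 4, 5, 6, 7] gives [3, 3, 3, 3, 3, 3, 3, 3]; set D = diag(3, 3, 3, 3, 3, 3, 3, 3) and form L = D - A. Computing det(xI - L) by cofactor expansion (or equivalently via sum-over-permutations) gives x^8 - 24x^7 + 240x^6 - 1296x^5 + 4080x^4 - 7488x^3 + 7424x^2 - 3072x. Since p(0) = det(-L) = 0, x divides p(x). There is one zero in the spectrum, matching the 1 component. The largest eigenvalue, 6, is at most the vertex count 8.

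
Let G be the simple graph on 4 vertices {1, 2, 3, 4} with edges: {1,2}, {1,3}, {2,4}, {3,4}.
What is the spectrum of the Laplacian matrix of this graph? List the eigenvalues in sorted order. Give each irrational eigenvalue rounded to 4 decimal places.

[0, 2, 2, 4]

Reading degrees in the order [1, 2, 3, 4] gives [2, 2, 2, 2]; set D = diag(2, 2, 2, 2) and form L = D - A. Since every row of L sums to 0, the all-ones vector is in the kernel and 0 is an eigenvalue. The single zero eigenvalue shows the graph is connected. The eigenvalues sum to 8, which equals trace(L) = 2|E|. There is one zero in the spectrum, matching the 1 component.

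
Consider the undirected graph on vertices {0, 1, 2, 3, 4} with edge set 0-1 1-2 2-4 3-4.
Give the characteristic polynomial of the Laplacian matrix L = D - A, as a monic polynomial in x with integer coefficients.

Reading degrees in the order [0, 1, 2, 3, 4] gives [1, 2, 2, 1, 2]; set D = diag(1, 2, 2, 1, 2) and form L = D - A. Computing det(xI - L) by cofactor expansion (or equivalently via sum-over-permutations) gives x^5 - 8x^4 + 21x^3 - 20x^2 + 5x. The coefficient of x^4 equals -trace(L) = -8, matching the sum of degrees. By the matrix-tree theorem the graph has (1/5) * product of the nonzero eigenvalues = 1 spanning tree.

x^5 - 8x^4 + 21x^3 - 20x^2 + 5x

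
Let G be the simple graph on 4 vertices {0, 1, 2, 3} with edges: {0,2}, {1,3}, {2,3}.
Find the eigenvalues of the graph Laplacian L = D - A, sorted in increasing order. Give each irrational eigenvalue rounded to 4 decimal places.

[0, 0.5858, 2, 3.4142]

With the vertex order [0, 1, 2, 3], the degrees are [1, 1, 2, 2], giving D = diag(1, 1, 2, 2) and L = D - A. The multiplicity of 0 as a Laplacian eigenvalue equals the number of connected components. The largest eigenvalue, 3.4142, is at most the vertex count 4.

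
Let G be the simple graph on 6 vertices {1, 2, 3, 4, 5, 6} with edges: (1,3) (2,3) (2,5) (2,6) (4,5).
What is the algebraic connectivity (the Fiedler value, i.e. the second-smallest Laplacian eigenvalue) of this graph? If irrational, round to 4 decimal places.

Reading degrees in the order [1, 2, 3, 4, 5, 6] gives [1, 3, 2, 1, 2, 1]; set D = diag(1, 3, 2, 1, 2, 1) and form L = D - A. The sorted Laplacian eigenvalues are [0, 0.3820, 0.6972, 2, 2.6180, 4.3028]; the algebraic connectivity is the second entry, 0.3820. There is one zero in the spectrum, matching the 1 component. The eigenvalues sum to 10, which equals trace(L) = 2|E|.

0.3820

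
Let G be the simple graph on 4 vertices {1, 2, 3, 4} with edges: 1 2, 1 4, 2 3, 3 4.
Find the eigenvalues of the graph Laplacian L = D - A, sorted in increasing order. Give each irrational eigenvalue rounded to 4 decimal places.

Each diagonal entry of L is the vertex degree and each off-diagonal entry is -1 where an edge is present, 0 otherwise; in the order [1, 2, 3, 4] the diagonal is [2, 2, 2, 2]. The multiplicity of 0 as a Laplacian eigenvalue equals the number of connected components. The largest eigenvalue, 4, is at most the vertex count 4.

[0, 2, 2, 4]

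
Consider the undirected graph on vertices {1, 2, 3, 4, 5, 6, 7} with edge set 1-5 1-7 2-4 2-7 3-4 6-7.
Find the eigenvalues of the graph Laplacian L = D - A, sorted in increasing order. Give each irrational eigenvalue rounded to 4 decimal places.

[0, 0.2603, 0.6262, 1.4055, 2.2742, 3.0996, 4.3342]

With the vertex order [1, 2, 3, 4, 5, 6, 7], the degrees are [2, 2, 1, 2, 1, 1, 3], giving D = diag(2, 2, 1, 2, 1, 1, 3) and L = D - A. Since every row of L sums to 0, the all-ones vector is in the kernel and 0 is an eigenvalue.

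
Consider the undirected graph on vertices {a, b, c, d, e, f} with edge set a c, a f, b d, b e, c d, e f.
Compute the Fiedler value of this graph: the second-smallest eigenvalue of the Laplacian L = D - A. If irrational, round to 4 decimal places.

Reading degrees in the order [a, b, c, d, e, f] gives [2, 2, 2, 2, 2, 2]; set D = diag(2, 2, 2, 2, 2, 2) and form L = D - A. Computing the eigenvalues of L and sorting gives [0, 1, 1, 3, 3, 4]. The Fiedler value lambda_2 = 1 is strictly positive, so the graph is connected. There is one zero in the spectrum, matching the 1 component.

1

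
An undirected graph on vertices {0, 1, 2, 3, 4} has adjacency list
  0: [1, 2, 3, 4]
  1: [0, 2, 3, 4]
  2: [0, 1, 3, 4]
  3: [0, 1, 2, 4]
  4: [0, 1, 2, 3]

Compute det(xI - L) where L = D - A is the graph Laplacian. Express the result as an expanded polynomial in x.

x^5 - 20x^4 + 150x^3 - 500x^2 + 625x

Each diagonal entry of L is the vertex degree and each off-diagonal entry is -1 where an edge is present, 0 otherwise; in the order [0, 1, 2, 3, 4] the diagonal is [4, 4, 4, 4, 4]. Computing det(xI - L) by cofactor expansion (or equivalently via sum-over-permutations) gives x^5 - 20x^4 + 150x^3 - 500x^2 + 625x. The coefficient of x^4 equals -trace(L) = -20, matching the sum of degrees. By the matrix-tree theorem the graph has (1/5) * product of the nonzero eigenvalues = 125 spanning trees. There is one zero in the spectrum, matching the 1 component.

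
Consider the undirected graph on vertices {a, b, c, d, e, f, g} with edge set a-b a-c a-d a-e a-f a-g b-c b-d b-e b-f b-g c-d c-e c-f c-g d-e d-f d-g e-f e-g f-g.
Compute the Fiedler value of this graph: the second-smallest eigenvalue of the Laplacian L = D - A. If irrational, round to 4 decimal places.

7

With the vertex order [a, b, c, d, e, f, g], the degrees are [6, 6, 6, 6, 6, 6, 6], giving D = diag(6, 6, 6, 6, 6, 6, 6) and L = D - A. The sorted Laplacian eigenvalues are [0, 7, 7, 7, 7, 7, 7]; the algebraic connectivity is the second entry, 7. There is one zero in the spectrum, matching the 1 component. The eigenvalues sum to 42, which equals trace(L) = 2|E|.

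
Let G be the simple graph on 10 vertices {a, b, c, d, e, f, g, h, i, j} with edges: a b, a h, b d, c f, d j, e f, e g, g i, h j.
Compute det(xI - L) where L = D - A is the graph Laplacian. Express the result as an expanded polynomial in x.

With the vertex order [a, b, c, d, e, f, g, h, i, j], the degrees are [2, 2, 1, 2, 2, 2, 2, 2, 1, 2], giving D = diag(2, 2, 1, 2, 2, 2, 2, 2, 1, 2) and L = D - A. Computing det(xI - L) by cofactor expansion (or equivalently via sum-over-permutations) gives x^10 - 18x^9 + 136x^8 - 560x^7 + 1365x^6 - 2000x^5 + 1700x^4 - 750x^3 + 125x^2. Since p(0) = det(-L) = 0, x divides p(x). There are 2 zeros in the spectrum, matching the 2 components. The largest eigenvalue, 3.6180, is at most the vertex count 10.

x^10 - 18x^9 + 136x^8 - 560x^7 + 1365x^6 - 2000x^5 + 1700x^4 - 750x^3 + 125x^2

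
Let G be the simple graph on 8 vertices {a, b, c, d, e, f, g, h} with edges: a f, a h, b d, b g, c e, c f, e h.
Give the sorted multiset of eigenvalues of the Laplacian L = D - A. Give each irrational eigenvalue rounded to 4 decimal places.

[0, 0, 1, 1.3820, 1.3820, 3, 3.6180, 3.6180]

With the vertex order [a, b, c, d, e, f, g, h], the degrees are [2, 2, 2, 1, 2, 2, 1, 2], giving D = diag(2, 2, 2, 1, 2, 2, 1, 2) and L = D - A. Diagonalising L (or applying a numerical eigensolver to the 8x8 matrix) gives the spectrum above. The 2 zero eigenvalues correspond to the 2 connected components. The largest eigenvalue, 3.6180, is at most the vertex count 8. There are 2 zeros in the spectrum, matching the 2 components.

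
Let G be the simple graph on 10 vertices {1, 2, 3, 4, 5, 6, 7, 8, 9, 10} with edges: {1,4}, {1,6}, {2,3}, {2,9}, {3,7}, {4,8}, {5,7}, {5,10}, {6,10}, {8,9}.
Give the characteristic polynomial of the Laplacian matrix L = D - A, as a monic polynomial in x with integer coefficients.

x^10 - 20x^9 + 170x^8 - 800x^7 + 2275x^6 - 4004x^5 + 4290x^4 - 2640x^3 + 825x^2 - 100x

Each diagonal entry of L is the vertex degree and each off-diagonal entry is -1 where an edge is present, 0 otherwise; in the order [1, 2, 3, 4, 5, 6, 7, 8, 9, 10] the diagonal is [2, 2, 2, 2, 2, 2, 2, 2, 2, 2]. L has integer entries, so p(x) = det(xI - L) has integer coefficients. Expanding the determinant yields x^10 - 20x^9 + 170x^8 - 800x^7 + 2275x^6 - 4004x^5 + 4290x^4 - 2640x^3 + 825x^2 - 100x. Since p(0) = det(-L) = 0, x divides p(x). By the matrix-tree theorem the graph has (1/10) * product of the nonzero eigenvalues = 10 spanning trees.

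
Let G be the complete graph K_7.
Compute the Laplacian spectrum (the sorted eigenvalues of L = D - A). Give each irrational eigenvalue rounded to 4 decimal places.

The graph has 7 vertices and degree multiset [6, 6, 6, 6, 6, 6, 6]; D is the diagonal matrix of degrees and L = D - A. Since every row of L sums to 0, the all-ones vector is in the kernel and 0 is an eigenvalue. The largest eigenvalue, 7, is at most the vertex count 7.

[0, 7, 7, 7, 7, 7, 7]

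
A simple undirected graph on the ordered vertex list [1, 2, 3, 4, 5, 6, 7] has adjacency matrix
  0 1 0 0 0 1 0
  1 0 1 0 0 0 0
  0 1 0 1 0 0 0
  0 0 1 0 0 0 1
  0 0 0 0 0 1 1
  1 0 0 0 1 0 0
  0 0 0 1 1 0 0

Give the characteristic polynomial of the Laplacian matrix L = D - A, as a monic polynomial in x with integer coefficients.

Each diagonal entry of L is the vertex degree and each off-diagonal entry is -1 where an edge is present, 0 otherwise; in the order [1, 2, 3, 4, 5, 6, 7] the diagonal is [2, 2, 2, 2, 2, 2, 2]. Computing det(xI - L) by cofactor expansion (or equivalently via sum-over-permutations) gives x^7 - 14x^6 + 77x^5 - 210x^4 + 294x^3 - 196x^2 + 49x. The coefficient of x^6 equals -trace(L) = -14, matching the sum of degrees. The largest eigenvalue, 3.8019, is at most the vertex count 7. By the matrix-tree theorem the graph has (1/7) * product of the nonzero eigenvalues = 7 spanning trees.

x^7 - 14x^6 + 77x^5 - 210x^4 + 294x^3 - 196x^2 + 49x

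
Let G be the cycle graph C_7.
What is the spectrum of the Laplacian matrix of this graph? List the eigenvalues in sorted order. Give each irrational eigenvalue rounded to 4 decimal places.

[0, 0.7530, 0.7530, 2.4450, 2.4450, 3.8019, 3.8019]

The graph has 7 vertices and degree multiset [2, 2, 2, 2, 2, 2, 2]; D is the diagonal matrix of degrees and L = D - A. Since every row of L sums to 0, the all-ones vector is in the kernel and 0 is an eigenvalue. The single zero eigenvalue shows the graph is connected.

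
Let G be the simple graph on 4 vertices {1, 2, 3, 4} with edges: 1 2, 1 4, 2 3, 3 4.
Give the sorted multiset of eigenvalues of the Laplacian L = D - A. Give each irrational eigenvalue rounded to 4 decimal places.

Each diagonal entry of L is the vertex degree and each off-diagonal entry is -1 where an edge is present, 0 otherwise; in the order [1, 2, 3, 4] the diagonal is [2, 2, 2, 2]. The multiplicity of 0 as a Laplacian eigenvalue equals the number of connected components. The largest eigenvalue, 4, is at most the vertex count 4.

[0, 2, 2, 4]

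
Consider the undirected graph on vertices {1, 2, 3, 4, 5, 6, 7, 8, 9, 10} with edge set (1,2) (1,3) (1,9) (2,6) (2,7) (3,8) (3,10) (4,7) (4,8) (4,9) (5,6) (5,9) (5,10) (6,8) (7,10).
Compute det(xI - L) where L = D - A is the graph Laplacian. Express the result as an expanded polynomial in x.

x^10 - 30x^9 + 390x^8 - 2880x^7 + 13305x^6 - 39882x^5 + 77640x^4 - 94800x^3 + 66000x^2 - 20000x

With the vertex order [1, 2, 3, 4, 5, 6, 7, 8, 9, 10], the degrees are [3, 3, 3, 3, 3, 3, 3, 3, 3, 3], giving D = diag(3, 3, 3, 3, 3, 3, 3, 3, 3, 3) and L = D - A. Computing det(xI - L) by cofactor expansion (or equivalently via sum-over-permutations) gives x^10 - 30x^9 + 390x^8 - 2880x^7 + 13305x^6 - 39882x^5 + 77640x^4 - 94800x^3 + 66000x^2 - 20000x. The constant term is 0 because L is singular (the all-ones vector lies in its kernel). There is one zero in the spectrum, matching the 1 component.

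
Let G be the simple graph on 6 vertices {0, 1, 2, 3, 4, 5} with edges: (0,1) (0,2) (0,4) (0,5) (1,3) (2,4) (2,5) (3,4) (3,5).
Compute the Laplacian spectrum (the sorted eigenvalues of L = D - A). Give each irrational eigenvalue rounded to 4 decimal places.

With the vertex order [0, 1, 2, 3, 4, 5], the degrees are [4, 2, 3, 3, 3, 3], giving D = diag(4, 2, 3, 3, 3, 3) and L = D - A. The multiplicity of 0 as a Laplacian eigenvalue equals the number of connected components. The single zero eigenvalue shows the graph is connected.

[0, 1.7857, 3, 3, 4.5392, 5.6751]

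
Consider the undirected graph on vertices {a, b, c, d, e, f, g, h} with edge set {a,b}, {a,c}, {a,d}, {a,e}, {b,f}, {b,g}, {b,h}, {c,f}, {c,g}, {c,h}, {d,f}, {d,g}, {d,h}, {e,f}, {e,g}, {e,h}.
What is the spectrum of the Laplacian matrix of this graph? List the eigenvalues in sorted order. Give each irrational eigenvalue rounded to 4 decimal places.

Each diagonal entry of L is the vertex degree and each off-diagonal entry is -1 where an edge is present, 0 otherwise; in the order [a, b, c, d, e, f, g, h] the diagonal is [4, 4, 4, 4, 4, 4, 4, 4]. Diagonalising L (or applying a numerical eigensolver to the 8x8 matrix) gives the spectrum above. There is one zero in the spectrum, matching the 1 component.

[0, 4, 4, 4, 4, 4, 4, 8]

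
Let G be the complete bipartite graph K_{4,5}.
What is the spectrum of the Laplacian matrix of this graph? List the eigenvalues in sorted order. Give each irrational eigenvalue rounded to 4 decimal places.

[0, 4, 4, 4, 4, 5, 5, 5, 9]

The graph has 9 vertices and degree multiset [5, 5, 5, 5, 4, 4, 4, 4, 4]; D is the diagonal matrix of degrees and L = D - A. The multiplicity of 0 as a Laplacian eigenvalue equals the number of connected components. The largest eigenvalue, 9, is at most the vertex count 9. The eigenvalues sum to 40, which equals trace(L) = 2|E|.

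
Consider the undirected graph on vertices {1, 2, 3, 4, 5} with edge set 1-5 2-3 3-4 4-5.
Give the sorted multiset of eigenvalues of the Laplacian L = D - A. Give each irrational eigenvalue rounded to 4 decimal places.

[0, 0.3820, 1.3820, 2.6180, 3.6180]

With the vertex order [1, 2, 3, 4, 5], the degrees are [1, 1, 2, 2, 2], giving D = diag(1, 1, 2, 2, 2) and L = D - A. Diagonalising L (or applying a numerical eigensolver to the 5x5 matrix) gives the spectrum above. The single zero eigenvalue shows the graph is connected. By the matrix-tree theorem the graph has (1/5) * product of the nonzero eigenvalues = 1 spanning tree.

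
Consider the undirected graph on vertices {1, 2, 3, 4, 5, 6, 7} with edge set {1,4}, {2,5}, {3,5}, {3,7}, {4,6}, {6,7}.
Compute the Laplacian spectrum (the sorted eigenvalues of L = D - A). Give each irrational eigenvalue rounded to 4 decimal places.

Each diagonal entry of L is the vertex degree and each off-diagonal entry is -1 where an edge is present, 0 otherwise; in the order [1, 2, 3, 4, 5, 6, 7] the diagonal is [1, 1, 2, 2, 2, 2, 2]. Since every row of L sums to 0, the all-ones vector is in the kernel and 0 is an eigenvalue. There is one zero in the spectrum, matching the 1 component. By the matrix-tree theorem the graph has (1/7) * product of the nonzero eigenvalues = 1 spanning tree.

[0, 0.1981, 0.7530, 1.5550, 2.4450, 3.2470, 3.8019]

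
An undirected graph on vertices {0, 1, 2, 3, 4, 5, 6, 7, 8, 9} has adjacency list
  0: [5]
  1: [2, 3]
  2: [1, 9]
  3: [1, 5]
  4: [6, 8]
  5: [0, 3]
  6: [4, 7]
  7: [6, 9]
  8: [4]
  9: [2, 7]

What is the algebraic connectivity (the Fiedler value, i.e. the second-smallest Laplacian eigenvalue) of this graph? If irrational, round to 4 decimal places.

With the vertex order [0, 1, 2, 3, 4, 5, 6, 7, 8, 9], the degrees are [1, 2, 2, 2, 2, 2, 2, 2, 1, 2], giving D = diag(1, 2, 2, 2, 2, 2, 2, 2, 1, 2) and L = D - A. The smallest Laplacian eigenvalue is always 0. The next one, lambda_2 = 0.0979, measures how hard the graph is to disconnect: larger values mean better connectivity. By the matrix-tree theorem the graph has (1/10) * product of the nonzero eigenvalues = 1 spanning tree. The eigenvalues sum to 18, which equals trace(L) = 2|E|.

0.0979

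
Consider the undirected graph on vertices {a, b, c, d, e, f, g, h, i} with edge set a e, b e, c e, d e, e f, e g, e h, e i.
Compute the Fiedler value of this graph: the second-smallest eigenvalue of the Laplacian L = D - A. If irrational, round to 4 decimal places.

With the vertex order [a, b, c, d, e, f, g, h, i], the degrees are [1, 1, 1, 1, 8, 1, 1, 1, 1], giving D = diag(1, 1, 1, 1, 8, 1, 1, 1, 1) and L = D - A. Computing the eigenvalues of L and sorting gives [0, 1, 1, 1, 1, 1, 1, 1, 9]. The Fiedler value lambda_2 = 1 is strictly positive, so the graph is connected. By the matrix-tree theorem the graph has (1/9) * product of the nonzero eigenvalues = 1 spanning tree. The largest eigenvalue, 9, is at most the vertex count 9.

1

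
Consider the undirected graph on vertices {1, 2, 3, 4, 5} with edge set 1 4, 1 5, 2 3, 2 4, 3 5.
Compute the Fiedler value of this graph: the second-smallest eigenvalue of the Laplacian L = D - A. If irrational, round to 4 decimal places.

With the vertex order [1, 2, 3, 4, 5], the degrees are [2, 2, 2, 2, 2], giving D = diag(2, 2, 2, 2, 2) and L = D - A. Computing the eigenvalues of L and sorting gives [0, 1.3820, 1.3820, 3.6180, 3.6180]. The Fiedler value lambda_2 = 1.3820 is strictly positive, so the graph is connected.

1.3820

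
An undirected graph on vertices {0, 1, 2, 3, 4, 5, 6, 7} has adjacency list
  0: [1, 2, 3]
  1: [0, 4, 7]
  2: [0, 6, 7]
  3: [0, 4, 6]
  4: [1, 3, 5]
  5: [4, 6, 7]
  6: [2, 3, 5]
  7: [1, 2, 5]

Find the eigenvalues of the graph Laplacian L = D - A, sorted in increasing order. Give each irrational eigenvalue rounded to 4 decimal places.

[0, 2, 2, 2, 4, 4, 4, 6]

Reading degrees in the order [0, 1, 2, 3, 4, 5, 6, 7] gives [3, 3, 3, 3, 3, 3, 3, 3]; set D = diag(3, 3, 3, 3, 3, 3, 3, 3) and form L = D - A. Diagonalising L (or applying a numerical eigensolver to the 8x8 matrix) gives the spectrum above. By the matrix-tree theorem the graph has (1/8) * product of the nonzero eigenvalues = 384 spanning trees.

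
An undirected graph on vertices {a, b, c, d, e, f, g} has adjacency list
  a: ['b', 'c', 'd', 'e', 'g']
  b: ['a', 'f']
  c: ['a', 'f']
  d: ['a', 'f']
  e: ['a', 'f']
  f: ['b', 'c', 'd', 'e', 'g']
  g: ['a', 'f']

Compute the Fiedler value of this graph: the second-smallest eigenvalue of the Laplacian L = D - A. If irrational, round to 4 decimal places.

2

Reading degrees in the order [a, b, c, d, e, f, g] gives [5, 2, 2, 2, 2, 5, 2]; set D = diag(5, 2, 2, 2, 2, 5, 2) and form L = D - A. The sorted Laplacian eigenvalues are [0, 2, 2, 2, 2, 5, 7]; the algebraic connectivity is the second entry, 2.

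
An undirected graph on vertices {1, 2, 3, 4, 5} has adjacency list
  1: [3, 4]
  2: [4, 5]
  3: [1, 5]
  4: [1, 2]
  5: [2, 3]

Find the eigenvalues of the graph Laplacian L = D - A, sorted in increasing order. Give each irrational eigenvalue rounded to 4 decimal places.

[0, 1.3820, 1.3820, 3.6180, 3.6180]

With the vertex order [1, 2, 3, 4, 5], the degrees are [2, 2, 2, 2, 2], giving D = diag(2, 2, 2, 2, 2) and L = D - A. The multiplicity of 0 as a Laplacian eigenvalue equals the number of connected components. By the matrix-tree theorem the graph has (1/5) * product of the nonzero eigenvalues = 5 spanning trees. There is one zero in the spectrum, matching the 1 component.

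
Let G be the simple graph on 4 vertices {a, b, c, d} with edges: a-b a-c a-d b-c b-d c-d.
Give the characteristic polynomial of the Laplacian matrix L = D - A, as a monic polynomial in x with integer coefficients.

x^4 - 12x^3 + 48x^2 - 64x

Each diagonal entry of L is the vertex degree and each off-diagonal entry is -1 where an edge is present, 0 otherwise; in the order [a, b, c, d] the diagonal is [3, 3, 3, 3]. L has integer entries, so p(x) = det(xI - L) has integer coefficients. Expanding the determinant yields x^4 - 12x^3 + 48x^2 - 64x. The coefficient of x^3 equals -trace(L) = -12, matching the sum of degrees. There is one zero in the spectrum, matching the 1 component. The eigenvalues sum to 12, which equals trace(L) = 2|E|.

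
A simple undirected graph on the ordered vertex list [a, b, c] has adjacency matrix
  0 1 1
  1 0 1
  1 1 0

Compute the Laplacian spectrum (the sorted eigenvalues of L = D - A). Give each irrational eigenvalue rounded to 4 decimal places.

Reading degrees in the order [a, b, c] gives [2, 2, 2]; set D = diag(2, 2, 2) and form L = D - A. The multiplicity of 0 as a Laplacian eigenvalue equals the number of connected components. The single zero eigenvalue shows the graph is connected.

[0, 3, 3]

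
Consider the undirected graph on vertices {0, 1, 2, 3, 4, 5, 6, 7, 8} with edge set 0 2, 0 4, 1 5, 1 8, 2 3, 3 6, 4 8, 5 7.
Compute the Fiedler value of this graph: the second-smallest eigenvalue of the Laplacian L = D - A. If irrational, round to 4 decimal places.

0.1206

Reading degrees in the order [0, 1, 2, 3, 4, 5, 6, 7, 8] gives [2, 2, 2, 2, 2, 2, 1, 1, 2]; set D = diag(2, 2, 2, 2, 2, 2, 1, 1, 2) and form L = D - A. Computing the eigenvalues of L and sorting gives [0, 0.1206, 0.4679, 1, 1.6527, 2.3473, 3, 3.5321, 3.8794]. The Fiedler value lambda_2 = 0.1206 is strictly positive, so the graph is connected. The largest eigenvalue, 3.8794, is at most the vertex count 9.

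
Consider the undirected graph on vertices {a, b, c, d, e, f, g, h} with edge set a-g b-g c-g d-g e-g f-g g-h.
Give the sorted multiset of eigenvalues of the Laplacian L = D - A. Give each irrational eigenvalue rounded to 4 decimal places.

[0, 1, 1, 1, 1, 1, 1, 8]

With the vertex order [a, b, c, d, e, f, g, h], the degrees are [1, 1, 1, 1, 1, 1, 7, 1], giving D = diag(1, 1, 1, 1, 1, 1, 7, 1) and L = D - A. The multiplicity of 0 as a Laplacian eigenvalue equals the number of connected components. There is one zero in the spectrum, matching the 1 component. The eigenvalues sum to 14, which equals trace(L) = 2|E|.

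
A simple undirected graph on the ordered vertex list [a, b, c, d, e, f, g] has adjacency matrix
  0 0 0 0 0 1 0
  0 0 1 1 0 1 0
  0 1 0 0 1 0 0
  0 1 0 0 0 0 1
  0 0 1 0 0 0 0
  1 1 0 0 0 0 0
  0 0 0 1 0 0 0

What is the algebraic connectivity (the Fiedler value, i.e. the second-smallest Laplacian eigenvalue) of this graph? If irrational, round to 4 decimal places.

Each diagonal entry of L is the vertex degree and each off-diagonal entry is -1 where an edge is present, 0 otherwise; in the order [a, b, c, d, e, f, g] the diagonal is [1, 3, 2, 2, 1, 2, 1]. The sorted Laplacian eigenvalues are [0, 0.3820, 0.3820, 1.5858, 2.6180, 2.6180, 4.4142]; the algebraic connectivity is the second entry, 0.3820. The eigenvalues sum to 12, which equals trace(L) = 2|E|. There is one zero in the spectrum, matching the 1 component.

0.3820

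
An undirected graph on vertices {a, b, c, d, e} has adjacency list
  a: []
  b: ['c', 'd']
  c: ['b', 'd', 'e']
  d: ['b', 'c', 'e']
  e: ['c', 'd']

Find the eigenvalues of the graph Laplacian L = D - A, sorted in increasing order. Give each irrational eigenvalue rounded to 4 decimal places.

[0, 0, 2, 4, 4]

Each diagonal entry of L is the vertex degree and each off-diagonal entry is -1 where an edge is present, 0 otherwise; in the order [a, b, c, d, e] the diagonal is [0, 2, 3, 3, 2]. Diagonalising L (or applying a numerical eigensolver to the 5x5 matrix) gives the spectrum above. The 2 zero eigenvalues correspond to the 2 connected components. There are 2 zeros in the spectrum, matching the 2 components.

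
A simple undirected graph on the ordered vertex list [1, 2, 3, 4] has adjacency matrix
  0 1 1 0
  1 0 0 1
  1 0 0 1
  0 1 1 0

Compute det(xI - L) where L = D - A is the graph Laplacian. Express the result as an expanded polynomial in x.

Each diagonal entry of L is the vertex degree and each off-diagonal entry is -1 where an edge is present, 0 otherwise; in the order [1, 2, 3, 4] the diagonal is [2, 2, 2, 2]. Computing det(xI - L) by cofactor expansion (or equivalently via sum-over-permutations) gives x^4 - 8x^3 + 20x^2 - 16x. Since p(0) = det(-L) = 0, x divides p(x).

x^4 - 8x^3 + 20x^2 - 16x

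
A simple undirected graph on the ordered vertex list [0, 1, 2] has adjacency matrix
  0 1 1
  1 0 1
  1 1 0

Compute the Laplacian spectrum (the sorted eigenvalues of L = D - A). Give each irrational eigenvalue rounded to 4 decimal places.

With the vertex order [0, 1, 2], the degrees are [2, 2, 2], giving D = diag(2, 2, 2) and L = D - A. Diagonalising L (or applying a numerical eigensolver to the 3x3 matrix) gives the spectrum above. The single zero eigenvalue shows the graph is connected. The eigenvalues sum to 6, which equals trace(L) = 2|E|.

[0, 3, 3]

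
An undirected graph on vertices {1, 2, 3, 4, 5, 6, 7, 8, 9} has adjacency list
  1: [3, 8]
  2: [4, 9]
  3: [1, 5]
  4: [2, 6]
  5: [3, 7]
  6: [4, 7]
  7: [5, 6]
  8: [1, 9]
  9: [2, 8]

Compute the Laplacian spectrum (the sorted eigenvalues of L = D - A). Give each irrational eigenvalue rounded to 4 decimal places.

Each diagonal entry of L is the vertex degree and each off-diagonal entry is -1 where an edge is present, 0 otherwise; in the order [1, 2, 3, 4, 5, 6, 7, 8, 9] the diagonal is [2, 2, 2, 2, 2, 2, 2, 2, 2]. Diagonalising L (or applying a numerical eigensolver to the 9x9 matrix) gives the spectrum above. The single zero eigenvalue shows the graph is connected. By the matrix-tree theorem the graph has (1/9) * product of the nonzero eigenvalues = 9 spanning trees. The largest eigenvalue, 3.8794, is at most the vertex count 9.

[0, 0.4679, 0.4679, 1.6527, 1.6527, 3, 3, 3.8794, 3.8794]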